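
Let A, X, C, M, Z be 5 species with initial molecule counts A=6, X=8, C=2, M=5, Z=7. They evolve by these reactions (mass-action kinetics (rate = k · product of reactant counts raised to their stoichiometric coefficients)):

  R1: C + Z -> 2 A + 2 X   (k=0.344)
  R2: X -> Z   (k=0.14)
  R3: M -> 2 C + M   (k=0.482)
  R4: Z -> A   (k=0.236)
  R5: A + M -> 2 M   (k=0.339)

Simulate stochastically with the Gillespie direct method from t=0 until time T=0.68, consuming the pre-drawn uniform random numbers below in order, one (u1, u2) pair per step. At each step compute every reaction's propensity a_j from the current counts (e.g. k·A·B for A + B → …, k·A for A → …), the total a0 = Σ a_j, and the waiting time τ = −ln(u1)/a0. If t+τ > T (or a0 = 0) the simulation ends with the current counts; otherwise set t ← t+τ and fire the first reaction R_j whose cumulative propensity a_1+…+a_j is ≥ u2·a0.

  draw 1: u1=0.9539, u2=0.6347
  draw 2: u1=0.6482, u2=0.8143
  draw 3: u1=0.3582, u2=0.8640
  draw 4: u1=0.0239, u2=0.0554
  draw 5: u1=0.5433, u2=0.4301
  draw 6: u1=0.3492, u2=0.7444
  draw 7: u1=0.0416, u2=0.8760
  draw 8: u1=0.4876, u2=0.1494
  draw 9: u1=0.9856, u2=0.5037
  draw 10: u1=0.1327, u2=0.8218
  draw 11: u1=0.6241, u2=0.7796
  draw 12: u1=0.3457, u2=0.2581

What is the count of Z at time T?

t=0.000: A=6 X=8 C=2 M=5 Z=7
Draw 1: a1=4.816, a2=1.120, a3=2.410, a4=1.652, a5=10.170, a0=20.168; τ=−ln(0.9539)/20.168=0.002 → t=0.002; u2·a0=0.6347·20.168=12.801; a1+…+a4=9.998 < 12.801 ≤ a1+…+a5=20.168 → R5 fires; A=5 X=8 C=2 M=6 Z=7
Draw 2: a1=4.816, a2=1.120, a3=2.892, a4=1.652, a5=10.170, a0=20.650; τ=−ln(0.6482)/20.650=0.021 → t=0.023; u2·a0=0.8143·20.650=16.815; a1+…+a4=10.480 < 16.815 ≤ a1+…+a5=20.650 → R5 fires; A=4 X=8 C=2 M=7 Z=7
Draw 3: a1=4.816, a2=1.120, a3=3.374, a4=1.652, a5=9.492, a0=20.454; τ=−ln(0.3582)/20.454=0.050 → t=0.074; u2·a0=0.8640·20.454=17.672; a1+…+a4=10.962 < 17.672 ≤ a1+…+a5=20.454 → R5 fires; A=3 X=8 C=2 M=8 Z=7
Draw 4: a1=4.816, a2=1.120, a3=3.856, a4=1.652, a5=8.136, a0=19.580; τ=−ln(0.0239)/19.580=0.191 → t=0.264; u2·a0=0.0554·19.580=1.085 ≤ a1=4.816 → R1 fires; A=5 X=10 C=1 M=8 Z=6
Draw 5: a1=2.064, a2=1.400, a3=3.856, a4=1.416, a5=13.560, a0=22.296; τ=−ln(0.5433)/22.296=0.027 → t=0.292; u2·a0=0.4301·22.296=9.590; a1+…+a4=8.736 < 9.590 ≤ a1+…+a5=22.296 → R5 fires; A=4 X=10 C=1 M=9 Z=6
Draw 6: a1=2.064, a2=1.400, a3=4.338, a4=1.416, a5=12.204, a0=21.422; τ=−ln(0.3492)/21.422=0.049 → t=0.341; u2·a0=0.7444·21.422=15.947; a1+…+a4=9.218 < 15.947 ≤ a1+…+a5=21.422 → R5 fires; A=3 X=10 C=1 M=10 Z=6
Draw 7: a1=2.064, a2=1.400, a3=4.820, a4=1.416, a5=10.170, a0=19.870; τ=−ln(0.0416)/19.870=0.160 → t=0.501; u2·a0=0.8760·19.870=17.406; a1+…+a4=9.700 < 17.406 ≤ a1+…+a5=19.870 → R5 fires; A=2 X=10 C=1 M=11 Z=6
Draw 8: a1=2.064, a2=1.400, a3=5.302, a4=1.416, a5=7.458, a0=17.640; τ=−ln(0.4876)/17.640=0.041 → t=0.541; u2·a0=0.1494·17.640=2.635; a1=2.064 < 2.635 ≤ a1+a2=3.464 → R2 fires; A=2 X=9 C=1 M=11 Z=7
Draw 9: a1=2.408, a2=1.260, a3=5.302, a4=1.652, a5=7.458, a0=18.080; τ=−ln(0.9856)/18.080=0.001 → t=0.542; u2·a0=0.5037·18.080=9.107; a1+…+a3=8.970 < 9.107 ≤ a1+…+a4=10.622 → R4 fires; A=3 X=9 C=1 M=11 Z=6
Draw 10: a1=2.064, a2=1.260, a3=5.302, a4=1.416, a5=11.187, a0=21.229; τ=−ln(0.1327)/21.229=0.095 → t=0.637; u2·a0=0.8218·21.229=17.446; a1+…+a4=10.042 < 17.446 ≤ a1+…+a5=21.229 → R5 fires; A=2 X=9 C=1 M=12 Z=6
Draw 11: a1=2.064, a2=1.260, a3=5.784, a4=1.416, a5=8.136, a0=18.660; τ=−ln(0.6241)/18.660=0.025 → t=0.663; u2·a0=0.7796·18.660=14.547; a1+…+a4=10.524 < 14.547 ≤ a1+…+a5=18.660 → R5 fires; A=1 X=9 C=1 M=13 Z=6
Draw 12: a1=2.064, a2=1.260, a3=6.266, a4=1.416, a5=4.407, a0=15.413; τ=−ln(0.3457)/15.413=0.069 → t=0.732 > T=0.68: stop.
Read off Z at T=0.68: 6

Z at T = 6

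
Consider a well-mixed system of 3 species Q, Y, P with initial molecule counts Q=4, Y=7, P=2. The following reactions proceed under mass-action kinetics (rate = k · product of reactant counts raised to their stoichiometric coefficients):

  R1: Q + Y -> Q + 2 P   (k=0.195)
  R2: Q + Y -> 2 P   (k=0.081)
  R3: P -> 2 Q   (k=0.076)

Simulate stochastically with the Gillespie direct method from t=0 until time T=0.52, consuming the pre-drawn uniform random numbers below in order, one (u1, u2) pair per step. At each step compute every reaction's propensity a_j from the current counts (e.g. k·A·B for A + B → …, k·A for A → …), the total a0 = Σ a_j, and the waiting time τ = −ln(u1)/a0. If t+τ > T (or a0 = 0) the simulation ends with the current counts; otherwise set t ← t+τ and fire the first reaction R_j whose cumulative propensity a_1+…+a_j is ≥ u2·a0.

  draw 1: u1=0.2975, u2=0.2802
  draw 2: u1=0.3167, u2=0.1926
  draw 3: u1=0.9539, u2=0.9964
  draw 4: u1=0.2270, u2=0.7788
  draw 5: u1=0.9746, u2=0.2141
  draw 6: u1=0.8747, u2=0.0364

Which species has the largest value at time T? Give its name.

Dominant species at T: P

t=0.000: Q=4 Y=7 P=2
Draw 1: a1=5.460, a2=2.268, a3=0.152, a0=7.880; τ=−ln(0.2975)/7.880=0.154 → t=0.154; u2·a0=0.2802·7.880=2.208 ≤ a1=5.460 → R1 fires; Q=4 Y=6 P=4
Draw 2: a1=4.680, a2=1.944, a3=0.304, a0=6.928; τ=−ln(0.3167)/6.928=0.166 → t=0.320; u2·a0=0.1926·6.928=1.334 ≤ a1=4.680 → R1 fires; Q=4 Y=5 P=6
Draw 3: a1=3.900, a2=1.620, a3=0.456, a0=5.976; τ=−ln(0.9539)/5.976=0.008 → t=0.328; u2·a0=0.9964·5.976=5.954; a1+a2=5.520 < 5.954 ≤ a1+…+a3=5.976 → R3 fires; Q=6 Y=5 P=5
Draw 4: a1=5.850, a2=2.430, a3=0.380, a0=8.660; τ=−ln(0.2270)/8.660=0.171 → t=0.499; u2·a0=0.7788·8.660=6.744; a1=5.850 < 6.744 ≤ a1+a2=8.280 → R2 fires; Q=5 Y=4 P=7
Draw 5: a1=3.900, a2=1.620, a3=0.532, a0=6.052; τ=−ln(0.9746)/6.052=0.004 → t=0.503; u2·a0=0.2141·6.052=1.296 ≤ a1=3.900 → R1 fires; Q=5 Y=3 P=9
Draw 6: a1=2.925, a2=1.215, a3=0.684, a0=4.824; τ=−ln(0.8747)/4.824=0.028 → t=0.531 > T=0.52: stop.
At T=0.52: Q=5 Y=3 P=9; the largest is P.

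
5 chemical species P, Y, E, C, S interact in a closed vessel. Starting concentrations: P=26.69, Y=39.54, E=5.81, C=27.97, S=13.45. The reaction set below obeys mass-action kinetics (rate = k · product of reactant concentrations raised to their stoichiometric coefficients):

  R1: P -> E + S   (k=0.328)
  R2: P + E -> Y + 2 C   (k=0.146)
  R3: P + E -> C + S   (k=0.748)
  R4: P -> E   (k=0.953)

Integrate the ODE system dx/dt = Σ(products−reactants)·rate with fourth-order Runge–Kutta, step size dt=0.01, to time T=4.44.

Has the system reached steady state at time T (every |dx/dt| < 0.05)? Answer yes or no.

Steady state at T: yes

RK4 with dt=0.01: 444 steps to T=4.44. Trajectory (selected grid times):
t=0.00: P=26.69 Y=39.54 E=5.81 C=27.97 S=13.45
t=0.49: P=6.17 Y=41.57 E=1.45 C=42.45 S=25.93
t=0.99: P=1.71 Y=41.94 E=1.44 C=45.05 S=28.37
t=1.48: P=0.49 Y=42.04 E=1.44 C=45.76 S=29.04
t=1.97: P=0.14 Y=42.07 E=1.43 C=45.96 S=29.23
t=2.47: P=0.04 Y=42.07 E=1.43 C=46.02 S=29.28
t=2.96: P=0.01 Y=42.08 E=1.43 C=46.03 S=29.30
t=3.45: P=0.00 Y=42.08 E=1.43 C=46.04 S=29.30
t=3.95: P=0.00 Y=42.08 E=1.43 C=46.04 S=29.30
t=4.44: P=0.00 Y=42.08 E=1.43 C=46.04 S=29.30
Rates at T: R1=0.0001, R2=0.0001, R3=0.0003, R4=0.0002
dx/dt at T (Σ net stoichiometry × rate): P=-0.0006, Y=+0.0001, E=-0.0000, C=+0.0004, S=+0.0003
Largest |dx/dt| is |-0.0006| (P) < 0.05 → steady.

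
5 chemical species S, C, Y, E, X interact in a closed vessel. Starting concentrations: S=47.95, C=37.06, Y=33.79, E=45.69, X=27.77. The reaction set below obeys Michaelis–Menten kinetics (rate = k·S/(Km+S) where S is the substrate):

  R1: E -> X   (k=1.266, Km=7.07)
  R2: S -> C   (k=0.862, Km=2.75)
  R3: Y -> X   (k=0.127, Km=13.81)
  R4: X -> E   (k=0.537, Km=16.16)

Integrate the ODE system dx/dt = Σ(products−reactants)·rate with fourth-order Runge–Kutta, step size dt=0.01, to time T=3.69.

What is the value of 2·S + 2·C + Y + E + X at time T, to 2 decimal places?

Check how each reaction changes W = 2·S + 2·C + Y + E + X (weight of products minus weight of reactants):
R1: E -> X: (1·1) − (1·1) = 1 − 1 = 0
R2: S -> C: (2·1) − (2·1) = 2 − 2 = 0
R3: Y -> X: (1·1) − (1·1) = 1 − 1 = 0
R4: X -> E: (1·1) − (1·1) = 1 − 1 = 0
Every reaction leaves W unchanged, so W is conserved and no simulation is needed: W(T) = W(0) = 2·47.95 + 2·37.06 + 33.79 + 45.69 + 27.77 = 277.27

Value at T = 277.27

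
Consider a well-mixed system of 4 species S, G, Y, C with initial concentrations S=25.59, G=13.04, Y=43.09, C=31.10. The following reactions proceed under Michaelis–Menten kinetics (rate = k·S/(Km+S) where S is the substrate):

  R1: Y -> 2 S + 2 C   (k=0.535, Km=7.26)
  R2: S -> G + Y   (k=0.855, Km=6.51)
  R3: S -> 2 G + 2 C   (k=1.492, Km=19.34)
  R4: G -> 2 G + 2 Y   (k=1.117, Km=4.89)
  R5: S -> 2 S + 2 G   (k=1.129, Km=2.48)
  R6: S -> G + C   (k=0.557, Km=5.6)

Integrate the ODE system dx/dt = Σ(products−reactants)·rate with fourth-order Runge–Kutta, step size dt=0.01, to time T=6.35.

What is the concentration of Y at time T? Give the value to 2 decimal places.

RK4 with dt=0.01: 635 steps to T=6.35. Trajectory (selected grid times):
t=0.00: S=25.59 G=13.04 Y=43.09 C=31.10
t=0.71: S=25.56 G=17.11 Y=44.44 C=33.28
t=1.41: S=25.54 G=21.16 Y=45.84 C=35.44
t=2.12: S=25.51 G=25.29 Y=47.31 C=37.62
t=2.82: S=25.49 G=29.38 Y=48.79 C=39.78
t=3.53: S=25.48 G=33.54 Y=50.31 C=41.97
t=4.23: S=25.46 G=37.65 Y=51.83 C=44.14
t=4.94: S=25.45 G=41.83 Y=53.40 C=46.33
t=5.64: S=25.44 G=45.96 Y=54.95 C=48.50
t=6.35: S=25.43 G=50.15 Y=56.54 C=50.70
Read off Y at T=6.35: 56.54

Y at T = 56.54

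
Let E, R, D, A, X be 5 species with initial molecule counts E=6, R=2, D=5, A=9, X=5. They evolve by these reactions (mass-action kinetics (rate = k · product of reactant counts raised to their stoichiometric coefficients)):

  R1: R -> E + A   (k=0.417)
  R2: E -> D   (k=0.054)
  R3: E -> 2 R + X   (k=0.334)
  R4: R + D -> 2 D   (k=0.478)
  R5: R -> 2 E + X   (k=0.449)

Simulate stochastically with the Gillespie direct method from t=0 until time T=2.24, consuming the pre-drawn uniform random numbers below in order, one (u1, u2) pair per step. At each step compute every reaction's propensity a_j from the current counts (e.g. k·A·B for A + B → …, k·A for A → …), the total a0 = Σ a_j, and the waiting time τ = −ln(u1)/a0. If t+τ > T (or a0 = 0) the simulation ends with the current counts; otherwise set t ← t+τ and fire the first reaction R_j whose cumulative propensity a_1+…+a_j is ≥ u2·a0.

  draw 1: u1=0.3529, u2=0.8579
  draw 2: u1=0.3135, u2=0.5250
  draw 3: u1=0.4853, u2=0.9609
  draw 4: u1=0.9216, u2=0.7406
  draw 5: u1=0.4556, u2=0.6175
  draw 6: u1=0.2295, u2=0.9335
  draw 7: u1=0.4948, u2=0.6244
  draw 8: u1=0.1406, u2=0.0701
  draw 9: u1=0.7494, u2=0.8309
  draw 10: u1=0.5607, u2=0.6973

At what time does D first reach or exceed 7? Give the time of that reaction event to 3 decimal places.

t=0.000: E=6 R=2 D=5 A=9 X=5
Draw 1: a1=0.834, a2=0.324, a3=2.004, a4=4.780, a5=0.898, a0=8.840; τ=−ln(0.3529)/8.840=0.118 → t=0.118; u2·a0=0.8579·8.840=7.584; a1+…+a3=3.162 < 7.584 ≤ a1+…+a4=7.942 → R4 fires; E=6 R=1 D=6 A=9 X=5
Draw 2: a1=0.417, a2=0.324, a3=2.004, a4=2.868, a5=0.449, a0=6.062; τ=−ln(0.3135)/6.062=0.191 → t=0.309; u2·a0=0.5250·6.062=3.183; a1+…+a3=2.745 < 3.183 ≤ a1+…+a4=5.613 → R4 fires; E=6 R=0 D=7 A=9 X=5
Draw 3: a1=0.000, a2=0.324, a3=2.004, a4=0.000, a5=0.000, a0=2.328; τ=−ln(0.4853)/2.328=0.311 → t=0.620; u2·a0=0.9609·2.328=2.237; a1+a2=0.324 < 2.237 ≤ a1+…+a3=2.328 → R3 fires; E=5 R=2 D=7 A=9 X=6
Draw 4: a1=0.834, a2=0.270, a3=1.670, a4=6.692, a5=0.898, a0=10.364; τ=−ln(0.9216)/10.364=0.008 → t=0.628; u2·a0=0.7406·10.364=7.676; a1+…+a3=2.774 < 7.676 ≤ a1+…+a4=9.466 → R4 fires; E=5 R=1 D=8 A=9 X=6
Draw 5: a1=0.417, a2=0.270, a3=1.670, a4=3.824, a5=0.449, a0=6.630; τ=−ln(0.4556)/6.630=0.119 → t=0.746; u2·a0=0.6175·6.630=4.094; a1+…+a3=2.357 < 4.094 ≤ a1+…+a4=6.181 → R4 fires; E=5 R=0 D=9 A=9 X=6
Draw 6: a1=0.000, a2=0.270, a3=1.670, a4=0.000, a5=0.000, a0=1.940; τ=−ln(0.2295)/1.940=0.759 → t=1.505; u2·a0=0.9335·1.940=1.811; a1+a2=0.270 < 1.811 ≤ a1+…+a3=1.940 → R3 fires; E=4 R=2 D=9 A=9 X=7
Draw 7: a1=0.834, a2=0.216, a3=1.336, a4=8.604, a5=0.898, a0=11.888; τ=−ln(0.4948)/11.888=0.059 → t=1.564; u2·a0=0.6244·11.888=7.423; a1+…+a3=2.386 < 7.423 ≤ a1+…+a4=10.990 → R4 fires; E=4 R=1 D=10 A=9 X=7
Draw 8: a1=0.417, a2=0.216, a3=1.336, a4=4.780, a5=0.449, a0=7.198; τ=−ln(0.1406)/7.198=0.273 → t=1.837; u2·a0=0.0701·7.198=0.505; a1=0.417 < 0.505 ≤ a1+a2=0.633 → R2 fires; E=3 R=1 D=11 A=9 X=7
Draw 9: a1=0.417, a2=0.162, a3=1.002, a4=5.258, a5=0.449, a0=7.288; τ=−ln(0.7494)/7.288=0.040 → t=1.876; u2·a0=0.8309·7.288=6.056; a1+…+a3=1.581 < 6.056 ≤ a1+…+a4=6.839 → R4 fires; E=3 R=0 D=12 A=9 X=7
Draw 10: a1=0.000, a2=0.162, a3=1.002, a4=0.000, a5=0.000, a0=1.164; τ=−ln(0.5607)/1.164=0.497 → t=2.373 > T=2.24: stop.
D first becomes ≥ 7 when it reaches 7 at the event at t=0.309.

Threshold first reached at t = 0.309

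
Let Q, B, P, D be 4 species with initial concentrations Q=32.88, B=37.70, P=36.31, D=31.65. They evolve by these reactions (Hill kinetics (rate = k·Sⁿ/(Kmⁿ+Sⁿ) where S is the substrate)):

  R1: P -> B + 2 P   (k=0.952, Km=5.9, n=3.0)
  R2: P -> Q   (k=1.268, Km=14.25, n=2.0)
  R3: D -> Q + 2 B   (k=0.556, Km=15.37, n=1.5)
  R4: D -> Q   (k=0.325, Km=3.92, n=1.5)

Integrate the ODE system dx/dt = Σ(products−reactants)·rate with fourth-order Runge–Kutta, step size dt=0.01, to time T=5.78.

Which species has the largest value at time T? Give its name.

RK4 with dt=0.01: 578 steps to T=5.78. Trajectory (selected grid times):
t=0.00: Q=32.88 B=37.70 P=36.31 D=31.65
t=0.64: Q=34.05 B=38.84 P=36.21 D=31.19
t=1.28: Q=35.21 B=39.97 P=36.12 D=30.72
t=1.93: Q=36.39 B=41.12 P=36.02 D=30.25
t=2.57: Q=37.55 B=42.25 P=35.93 D=29.80
t=3.21: Q=38.71 B=43.37 P=35.83 D=29.34
t=3.85: Q=39.87 B=44.49 P=35.74 D=28.88
t=4.50: Q=41.04 B=45.63 P=35.64 D=28.42
t=5.14: Q=42.19 B=46.74 P=35.55 D=27.97
t=5.78: Q=43.34 B=47.85 P=35.46 D=27.52
At T=5.78: Q=43.34 B=47.85 P=35.46 D=27.52; the largest is B.

Dominant species at T: B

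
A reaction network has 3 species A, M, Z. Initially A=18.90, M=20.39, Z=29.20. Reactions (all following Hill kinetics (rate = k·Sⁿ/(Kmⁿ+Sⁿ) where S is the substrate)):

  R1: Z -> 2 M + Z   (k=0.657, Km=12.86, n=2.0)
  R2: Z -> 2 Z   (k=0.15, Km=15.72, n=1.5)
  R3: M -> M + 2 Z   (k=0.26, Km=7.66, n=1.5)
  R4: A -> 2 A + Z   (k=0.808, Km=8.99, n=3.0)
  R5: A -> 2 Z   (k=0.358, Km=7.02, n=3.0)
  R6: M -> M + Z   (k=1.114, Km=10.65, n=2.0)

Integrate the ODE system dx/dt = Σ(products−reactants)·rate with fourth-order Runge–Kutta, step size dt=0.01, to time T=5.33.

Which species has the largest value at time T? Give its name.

RK4 with dt=0.01: 533 steps to T=5.33. Trajectory (selected grid times):
t=0.00: A=18.90 M=20.39 Z=29.20
t=0.59: A=19.13 M=21.05 Z=30.87
t=1.18: A=19.36 M=21.71 Z=32.55
t=1.78: A=19.60 M=22.40 Z=34.27
t=2.37: A=19.83 M=23.08 Z=35.97
t=2.96: A=20.07 M=23.77 Z=37.69
t=3.55: A=20.30 M=24.47 Z=39.41
t=4.15: A=20.54 M=25.18 Z=41.17
t=4.74: A=20.78 M=25.89 Z=42.92
t=5.33: A=21.02 M=26.61 Z=44.67
At T=5.33: A=21.02 M=26.61 Z=44.67; the largest is Z.

Dominant species at T: Z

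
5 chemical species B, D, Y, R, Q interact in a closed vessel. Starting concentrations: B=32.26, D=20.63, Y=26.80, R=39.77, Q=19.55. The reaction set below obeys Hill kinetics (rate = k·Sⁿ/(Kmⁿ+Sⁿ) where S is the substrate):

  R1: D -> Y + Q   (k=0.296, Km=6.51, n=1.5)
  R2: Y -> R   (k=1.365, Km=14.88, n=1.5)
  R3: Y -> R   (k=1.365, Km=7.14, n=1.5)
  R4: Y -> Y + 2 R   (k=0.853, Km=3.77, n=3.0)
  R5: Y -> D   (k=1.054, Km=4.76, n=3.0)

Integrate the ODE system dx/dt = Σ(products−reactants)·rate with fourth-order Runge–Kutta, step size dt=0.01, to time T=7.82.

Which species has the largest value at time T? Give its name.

Dominant species at T: R

RK4 with dt=0.01: 782 steps to T=7.82. Trajectory (selected grid times):
t=0.00: B=32.26 D=20.63 Y=26.80 R=39.77 Q=19.55
t=0.87: B=32.26 D=21.32 Y=24.25 R=43.11 Q=19.77
t=1.74: B=32.26 D=22.01 Y=21.77 R=46.38 Q=19.99
t=2.61: B=32.26 D=22.69 Y=19.37 R=49.57 Q=20.21
t=3.48: B=32.26 D=23.37 Y=17.06 R=52.68 Q=20.44
t=4.34: B=32.26 D=24.03 Y=14.88 R=55.65 Q=20.66
t=5.21: B=32.26 D=24.68 Y=12.79 R=58.53 Q=20.89
t=6.08: B=32.26 D=25.32 Y=10.86 R=61.26 Q=21.11
t=6.95: B=32.26 D=25.91 Y=9.11 R=63.83 Q=21.34
t=7.82: B=32.26 D=26.46 Y=7.56 R=66.19 Q=21.57
At T=7.82: B=32.26 D=26.46 Y=7.56 R=66.19 Q=21.57; the largest is R.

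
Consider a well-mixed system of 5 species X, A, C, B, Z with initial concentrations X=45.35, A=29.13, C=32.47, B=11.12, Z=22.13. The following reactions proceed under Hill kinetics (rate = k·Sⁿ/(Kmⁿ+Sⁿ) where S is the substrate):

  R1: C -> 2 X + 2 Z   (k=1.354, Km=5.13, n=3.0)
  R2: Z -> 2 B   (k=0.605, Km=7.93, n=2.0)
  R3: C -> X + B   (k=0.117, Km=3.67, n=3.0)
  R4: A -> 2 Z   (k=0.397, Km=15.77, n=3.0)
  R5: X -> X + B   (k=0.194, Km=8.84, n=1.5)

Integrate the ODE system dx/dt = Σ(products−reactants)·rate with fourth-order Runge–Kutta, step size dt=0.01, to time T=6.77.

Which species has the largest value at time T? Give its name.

RK4 with dt=0.01: 677 steps to T=6.77. Trajectory (selected grid times):
t=0.00: X=45.35 A=29.13 C=32.47 B=11.12 Z=22.13
t=0.75: X=47.46 A=28.87 C=31.37 B=12.15 Z=24.26
t=1.50: X=49.57 A=28.62 C=30.27 B=13.20 Z=26.38
t=2.26: X=51.71 A=28.36 C=29.16 B=14.28 Z=28.52
t=3.01: X=53.81 A=28.11 C=28.06 B=15.35 Z=30.62
t=3.76: X=55.92 A=27.85 C=26.97 B=16.43 Z=32.72
t=4.51: X=58.02 A=27.60 C=25.87 B=17.51 Z=34.81
t=5.27: X=60.15 A=27.35 C=24.76 B=18.62 Z=36.92
t=6.02: X=62.25 A=27.10 C=23.67 B=19.71 Z=38.99
t=6.77: X=64.35 A=26.85 C=22.58 B=20.81 Z=41.06
At T=6.77: X=64.35 A=26.85 C=22.58 B=20.81 Z=41.06; the largest is X.

Dominant species at T: X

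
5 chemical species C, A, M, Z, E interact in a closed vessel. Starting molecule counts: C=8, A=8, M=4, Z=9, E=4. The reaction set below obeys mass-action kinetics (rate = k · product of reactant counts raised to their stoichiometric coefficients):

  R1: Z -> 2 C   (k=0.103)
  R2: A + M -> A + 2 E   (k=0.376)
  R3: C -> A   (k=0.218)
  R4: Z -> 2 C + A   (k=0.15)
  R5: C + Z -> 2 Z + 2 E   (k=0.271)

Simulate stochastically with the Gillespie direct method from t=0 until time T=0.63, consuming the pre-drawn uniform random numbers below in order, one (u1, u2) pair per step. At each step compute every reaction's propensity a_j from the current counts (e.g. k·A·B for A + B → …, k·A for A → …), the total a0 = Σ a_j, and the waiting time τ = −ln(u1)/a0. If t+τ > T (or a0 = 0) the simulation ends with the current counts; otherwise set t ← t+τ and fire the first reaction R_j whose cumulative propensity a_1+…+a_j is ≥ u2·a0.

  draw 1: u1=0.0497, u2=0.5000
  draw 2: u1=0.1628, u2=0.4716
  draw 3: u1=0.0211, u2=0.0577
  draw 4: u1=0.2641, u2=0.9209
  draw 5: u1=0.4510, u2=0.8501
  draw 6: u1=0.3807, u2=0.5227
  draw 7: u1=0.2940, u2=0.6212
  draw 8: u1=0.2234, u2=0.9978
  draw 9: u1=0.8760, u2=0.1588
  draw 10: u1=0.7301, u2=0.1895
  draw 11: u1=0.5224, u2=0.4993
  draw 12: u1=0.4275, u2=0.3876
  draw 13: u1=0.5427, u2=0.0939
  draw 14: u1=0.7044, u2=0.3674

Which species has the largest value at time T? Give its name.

Dominant species at T: E

t=0.000: C=8 A=8 M=4 Z=9 E=4
Draw 1: a1=0.927, a2=12.032, a3=1.744, a4=1.350, a5=19.512, a0=35.565; τ=−ln(0.0497)/35.565=0.084 → t=0.084; u2·a0=0.5000·35.565=17.782; a1+…+a4=16.053 < 17.782 ≤ a1+…+a5=35.565 → R5 fires; C=7 A=8 M=4 Z=10 E=6
Draw 2: a1=1.030, a2=12.032, a3=1.526, a4=1.500, a5=18.970, a0=35.058; τ=−ln(0.1628)/35.058=0.052 → t=0.136; u2·a0=0.4716·35.058=16.533; a1+…+a4=16.088 < 16.533 ≤ a1+…+a5=35.058 → R5 fires; C=6 A=8 M=4 Z=11 E=8
Draw 3: a1=1.133, a2=12.032, a3=1.308, a4=1.650, a5=17.886, a0=34.009; τ=−ln(0.0211)/34.009=0.113 → t=0.250; u2·a0=0.0577·34.009=1.962; a1=1.133 < 1.962 ≤ a1+a2=13.165 → R2 fires; C=6 A=8 M=3 Z=11 E=10
Draw 4: a1=1.133, a2=9.024, a3=1.308, a4=1.650, a5=17.886, a0=31.001; τ=−ln(0.2641)/31.001=0.043 → t=0.293; u2·a0=0.9209·31.001=28.549; a1+…+a4=13.115 < 28.549 ≤ a1+…+a5=31.001 → R5 fires; C=5 A=8 M=3 Z=12 E=12
Draw 5: a1=1.236, a2=9.024, a3=1.090, a4=1.800, a5=16.260, a0=29.410; τ=−ln(0.4510)/29.410=0.027 → t=0.320; u2·a0=0.8501·29.410=25.001; a1+…+a4=13.150 < 25.001 ≤ a1+…+a5=29.410 → R5 fires; C=4 A=8 M=3 Z=13 E=14
Draw 6: a1=1.339, a2=9.024, a3=0.872, a4=1.950, a5=14.092, a0=27.277; τ=−ln(0.3807)/27.277=0.035 → t=0.355; u2·a0=0.5227·27.277=14.258; a1+…+a4=13.185 < 14.258 ≤ a1+…+a5=27.277 → R5 fires; C=3 A=8 M=3 Z=14 E=16
Draw 7: a1=1.442, a2=9.024, a3=0.654, a4=2.100, a5=11.382, a0=24.602; τ=−ln(0.2940)/24.602=0.050 → t=0.405; u2·a0=0.6212·24.602=15.283; a1+…+a4=13.220 < 15.283 ≤ a1+…+a5=24.602 → R5 fires; C=2 A=8 M=3 Z=15 E=18
Draw 8: a1=1.545, a2=9.024, a3=0.436, a4=2.250, a5=8.130, a0=21.385; τ=−ln(0.2234)/21.385=0.070 → t=0.475; u2·a0=0.9978·21.385=21.338; a1+…+a4=13.255 < 21.338 ≤ a1+…+a5=21.385 → R5 fires; C=1 A=8 M=3 Z=16 E=20
Draw 9: a1=1.648, a2=9.024, a3=0.218, a4=2.400, a5=4.336, a0=17.626; τ=−ln(0.8760)/17.626=0.008 → t=0.482; u2·a0=0.1588·17.626=2.799; a1=1.648 < 2.799 ≤ a1+a2=10.672 → R2 fires; C=1 A=8 M=2 Z=16 E=22
Draw 10: a1=1.648, a2=6.016, a3=0.218, a4=2.400, a5=4.336, a0=14.618; τ=−ln(0.7301)/14.618=0.022 → t=0.504; u2·a0=0.1895·14.618=2.770; a1=1.648 < 2.770 ≤ a1+a2=7.664 → R2 fires; C=1 A=8 M=1 Z=16 E=24
Draw 11: a1=1.648, a2=3.008, a3=0.218, a4=2.400, a5=4.336, a0=11.610; τ=−ln(0.5224)/11.610=0.056 → t=0.560; u2·a0=0.4993·11.610=5.797; a1+…+a3=4.874 < 5.797 ≤ a1+…+a4=7.274 → R4 fires; C=3 A=9 M=1 Z=15 E=24
Draw 12: a1=1.545, a2=3.384, a3=0.654, a4=2.250, a5=12.195, a0=20.028; τ=−ln(0.4275)/20.028=0.042 → t=0.602; u2·a0=0.3876·20.028=7.763; a1+…+a3=5.583 < 7.763 ≤ a1+…+a4=7.833 → R4 fires; C=5 A=10 M=1 Z=14 E=24
Draw 13: a1=1.442, a2=3.760, a3=1.090, a4=2.100, a5=18.970, a0=27.362; τ=−ln(0.5427)/27.362=0.022 → t=0.625; u2·a0=0.0939·27.362=2.569; a1=1.442 < 2.569 ≤ a1+a2=5.202 → R2 fires; C=5 A=10 M=0 Z=14 E=26
Draw 14: a1=1.442, a2=0.000, a3=1.090, a4=2.100, a5=18.970, a0=23.602; τ=−ln(0.7044)/23.602=0.015 → t=0.639 > T=0.63: stop.
At T=0.63: C=5 A=10 M=0 Z=14 E=26; the largest is E.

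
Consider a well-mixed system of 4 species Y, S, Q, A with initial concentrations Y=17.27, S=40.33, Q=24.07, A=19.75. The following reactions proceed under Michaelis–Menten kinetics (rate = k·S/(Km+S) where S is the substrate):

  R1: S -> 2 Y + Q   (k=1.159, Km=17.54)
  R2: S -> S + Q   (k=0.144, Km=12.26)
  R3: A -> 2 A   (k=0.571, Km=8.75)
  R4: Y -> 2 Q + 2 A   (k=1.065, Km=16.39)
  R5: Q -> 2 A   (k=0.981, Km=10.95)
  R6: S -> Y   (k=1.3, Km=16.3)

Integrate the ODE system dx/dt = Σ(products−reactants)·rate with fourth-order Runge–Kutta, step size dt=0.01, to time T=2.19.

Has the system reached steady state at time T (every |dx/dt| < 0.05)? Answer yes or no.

Steady state at T: no

RK4 with dt=0.01: 219 steps to T=2.19. Trajectory (selected grid times):
t=0.00: Y=17.27 S=40.33 Q=24.07 A=19.75
t=0.24: Y=17.75 S=39.91 Q=24.39 A=20.43
t=0.49: Y=18.24 S=39.48 Q=24.73 A=21.15
t=0.73: Y=18.71 S=39.07 Q=25.06 A=21.85
t=0.97: Y=19.18 S=38.66 Q=25.38 A=22.55
t=1.22: Y=19.66 S=38.23 Q=25.73 A=23.28
t=1.46: Y=20.12 S=37.82 Q=26.06 A=23.99
t=1.70: Y=20.57 S=37.42 Q=26.39 A=24.71
t=1.95: Y=21.04 S=36.99 Q=26.74 A=25.46
t=2.19: Y=21.49 S=36.59 Q=27.07 A=26.19
Rates at T: R1=0.7834, R2=0.1079, R3=0.4280, R4=0.6042, R5=0.6985, R6=0.8993
dx/dt at T (Σ net stoichiometry × rate): Y=+1.8620, S=-1.6828, Q=+1.4012, A=+3.0334
Largest |dx/dt| is |+3.0334| (A) ≥ 0.05 → not steady.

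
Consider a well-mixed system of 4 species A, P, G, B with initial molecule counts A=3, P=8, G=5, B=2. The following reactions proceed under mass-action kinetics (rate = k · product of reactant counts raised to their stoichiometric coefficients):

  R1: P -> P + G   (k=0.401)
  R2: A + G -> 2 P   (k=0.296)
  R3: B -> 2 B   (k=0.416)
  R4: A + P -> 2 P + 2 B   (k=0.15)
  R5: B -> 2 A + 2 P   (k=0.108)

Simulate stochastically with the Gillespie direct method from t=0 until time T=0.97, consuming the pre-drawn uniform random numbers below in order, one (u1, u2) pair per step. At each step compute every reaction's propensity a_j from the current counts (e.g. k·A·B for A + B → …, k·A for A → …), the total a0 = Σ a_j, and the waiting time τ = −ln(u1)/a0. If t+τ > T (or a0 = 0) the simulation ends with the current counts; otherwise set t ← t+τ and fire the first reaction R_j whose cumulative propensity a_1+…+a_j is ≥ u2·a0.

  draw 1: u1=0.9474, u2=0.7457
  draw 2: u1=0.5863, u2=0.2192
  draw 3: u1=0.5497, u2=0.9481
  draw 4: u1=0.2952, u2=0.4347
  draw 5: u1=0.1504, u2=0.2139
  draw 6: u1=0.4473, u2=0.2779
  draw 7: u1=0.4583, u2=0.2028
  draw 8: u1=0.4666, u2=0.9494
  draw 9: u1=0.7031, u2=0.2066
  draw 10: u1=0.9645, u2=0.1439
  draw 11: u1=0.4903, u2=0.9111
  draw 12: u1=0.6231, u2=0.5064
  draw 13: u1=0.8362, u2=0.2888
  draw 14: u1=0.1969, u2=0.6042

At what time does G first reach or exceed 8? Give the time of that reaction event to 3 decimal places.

Threshold first reached at t = 0.656

t=0.000: A=3 P=8 G=5 B=2
Draw 1: a1=3.208, a2=4.440, a3=0.832, a4=3.600, a5=0.216, a0=12.296; τ=−ln(0.9474)/12.296=0.004 → t=0.004; u2·a0=0.7457·12.296=9.169; a1+…+a3=8.480 < 9.169 ≤ a1+…+a4=12.080 → R4 fires; A=2 P=9 G=5 B=4
Draw 2: a1=3.609, a2=2.960, a3=1.664, a4=2.700, a5=0.432, a0=11.365; τ=−ln(0.5863)/11.365=0.047 → t=0.051; u2·a0=0.2192·11.365=2.491 ≤ a1=3.609 → R1 fires; A=2 P=9 G=6 B=4
Draw 3: a1=3.609, a2=3.552, a3=1.664, a4=2.700, a5=0.432, a0=11.957; τ=−ln(0.5497)/11.957=0.050 → t=0.101; u2·a0=0.9481·11.957=11.336; a1+…+a3=8.825 < 11.336 ≤ a1+…+a4=11.525 → R4 fires; A=1 P=10 G=6 B=6
Draw 4: a1=4.010, a2=1.776, a3=2.496, a4=1.500, a5=0.648, a0=10.430; τ=−ln(0.2952)/10.430=0.117 → t=0.218; u2·a0=0.4347·10.430=4.534; a1=4.010 < 4.534 ≤ a1+a2=5.786 → R2 fires; A=0 P=12 G=5 B=6
Draw 5: a1=4.812, a2=0.000, a3=2.496, a4=0.000, a5=0.648, a0=7.956; τ=−ln(0.1504)/7.956=0.238 → t=0.457; u2·a0=0.2139·7.956=1.702 ≤ a1=4.812 → R1 fires; A=0 P=12 G=6 B=6
Draw 6: a1=4.812, a2=0.000, a3=2.496, a4=0.000, a5=0.648, a0=7.956; τ=−ln(0.4473)/7.956=0.101 → t=0.558; u2·a0=0.2779·7.956=2.211 ≤ a1=4.812 → R1 fires; A=0 P=12 G=7 B=6
Draw 7: a1=4.812, a2=0.000, a3=2.496, a4=0.000, a5=0.648, a0=7.956; τ=−ln(0.4583)/7.956=0.098 → t=0.656; u2·a0=0.2028·7.956=1.613 ≤ a1=4.812 → R1 fires; A=0 P=12 G=8 B=6
Draw 8: a1=4.812, a2=0.000, a3=2.496, a4=0.000, a5=0.648, a0=7.956; τ=−ln(0.4666)/7.956=0.096 → t=0.752; u2·a0=0.9494·7.956=7.553; a1+…+a4=7.308 < 7.553 ≤ a1+…+a5=7.956 → R5 fires; A=2 P=14 G=8 B=5
Draw 9: a1=5.614, a2=4.736, a3=2.080, a4=4.200, a5=0.540, a0=17.170; τ=−ln(0.7031)/17.170=0.021 → t=0.772; u2·a0=0.2066·17.170=3.547 ≤ a1=5.614 → R1 fires; A=2 P=14 G=9 B=5
Draw 10: a1=5.614, a2=5.328, a3=2.080, a4=4.200, a5=0.540, a0=17.762; τ=−ln(0.9645)/17.762=0.002 → t=0.774; u2·a0=0.1439·17.762=2.556 ≤ a1=5.614 → R1 fires; A=2 P=14 G=10 B=5
Draw 11: a1=5.614, a2=5.920, a3=2.080, a4=4.200, a5=0.540, a0=18.354; τ=−ln(0.4903)/18.354=0.039 → t=0.813; u2·a0=0.9111·18.354=16.722; a1+…+a3=13.614 < 16.722 ≤ a1+…+a4=17.814 → R4 fires; A=1 P=15 G=10 B=7
Draw 12: a1=6.015, a2=2.960, a3=2.912, a4=2.250, a5=0.756, a0=14.893; τ=−ln(0.6231)/14.893=0.032 → t=0.845; u2·a0=0.5064·14.893=7.542; a1=6.015 < 7.542 ≤ a1+a2=8.975 → R2 fires; A=0 P=17 G=9 B=7
Draw 13: a1=6.817, a2=0.000, a3=2.912, a4=0.000, a5=0.756, a0=10.485; τ=−ln(0.8362)/10.485=0.017 → t=0.862; u2·a0=0.2888·10.485=3.028 ≤ a1=6.817 → R1 fires; A=0 P=17 G=10 B=7
Draw 14: a1=6.817, a2=0.000, a3=2.912, a4=0.000, a5=0.756, a0=10.485; τ=−ln(0.1969)/10.485=0.155 → t=1.017 > T=0.97: stop.
G first becomes ≥ 8 when it reaches 8 at the event at t=0.656.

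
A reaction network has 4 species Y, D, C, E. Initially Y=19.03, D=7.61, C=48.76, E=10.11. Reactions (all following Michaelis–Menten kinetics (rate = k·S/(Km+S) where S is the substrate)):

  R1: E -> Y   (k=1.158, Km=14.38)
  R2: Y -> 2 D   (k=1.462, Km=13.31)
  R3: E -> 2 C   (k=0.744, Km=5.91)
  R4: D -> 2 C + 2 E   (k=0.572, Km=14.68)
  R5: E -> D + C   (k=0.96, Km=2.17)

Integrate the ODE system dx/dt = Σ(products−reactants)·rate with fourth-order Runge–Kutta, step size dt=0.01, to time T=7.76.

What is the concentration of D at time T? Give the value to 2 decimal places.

RK4 with dt=0.01: 776 steps to T=7.76. Trajectory (selected grid times):
t=0.00: Y=19.03 D=7.61 C=48.76 E=10.11
t=0.86: Y=18.69 D=9.58 C=50.59 E=9.01
t=1.72: Y=18.33 D=11.49 C=52.41 E=8.01
t=2.59: Y=17.94 D=13.38 C=54.24 E=7.11
t=3.45: Y=17.54 D=15.20 C=56.03 E=6.32
t=4.31: Y=17.12 D=16.97 C=57.79 E=5.61
t=5.17: Y=16.69 D=18.69 C=59.52 E=5.00
t=6.04: Y=16.23 D=20.38 C=61.24 E=4.46
t=6.90: Y=15.77 D=22.01 C=62.89 E=4.00
t=7.76: Y=15.30 D=23.59 C=64.52 E=3.61
Read off D at T=7.76: 23.59

D at T = 23.59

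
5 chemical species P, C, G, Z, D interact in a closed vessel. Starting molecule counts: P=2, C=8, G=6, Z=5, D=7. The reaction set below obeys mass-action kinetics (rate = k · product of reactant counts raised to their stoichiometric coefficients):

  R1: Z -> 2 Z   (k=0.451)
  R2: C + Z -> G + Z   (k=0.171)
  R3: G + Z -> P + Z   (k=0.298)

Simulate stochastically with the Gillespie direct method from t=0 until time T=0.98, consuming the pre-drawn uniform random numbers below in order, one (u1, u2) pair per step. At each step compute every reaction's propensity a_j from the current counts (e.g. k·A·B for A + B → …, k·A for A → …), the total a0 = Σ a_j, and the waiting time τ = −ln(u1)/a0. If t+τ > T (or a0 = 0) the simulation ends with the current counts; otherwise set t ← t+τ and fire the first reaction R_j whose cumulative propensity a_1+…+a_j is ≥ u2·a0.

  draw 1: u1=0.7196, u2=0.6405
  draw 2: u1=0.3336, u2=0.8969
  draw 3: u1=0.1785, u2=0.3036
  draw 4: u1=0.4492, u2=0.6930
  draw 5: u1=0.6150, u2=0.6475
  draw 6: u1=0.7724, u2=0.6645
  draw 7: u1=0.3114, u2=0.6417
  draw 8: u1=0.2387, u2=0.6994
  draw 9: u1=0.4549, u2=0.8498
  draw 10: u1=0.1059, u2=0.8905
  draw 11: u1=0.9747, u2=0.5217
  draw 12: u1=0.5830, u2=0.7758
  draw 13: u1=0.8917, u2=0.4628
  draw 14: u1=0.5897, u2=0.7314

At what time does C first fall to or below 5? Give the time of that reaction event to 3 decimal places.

Threshold first reached at t = 0.862

t=0.000: P=2 C=8 G=6 Z=5 D=7
Draw 1: a1=2.255, a2=6.840, a3=8.940, a0=18.035; τ=−ln(0.7196)/18.035=0.018 → t=0.018; u2·a0=0.6405·18.035=11.551; a1+a2=9.095 < 11.551 ≤ a1+…+a3=18.035 → R3 fires; P=3 C=8 G=5 Z=5 D=7
Draw 2: a1=2.255, a2=6.840, a3=7.450, a0=16.545; τ=−ln(0.3336)/16.545=0.066 → t=0.085; u2·a0=0.8969·16.545=14.839; a1+a2=9.095 < 14.839 ≤ a1+…+a3=16.545 → R3 fires; P=4 C=8 G=4 Z=5 D=7
Draw 3: a1=2.255, a2=6.840, a3=5.960, a0=15.055; τ=−ln(0.1785)/15.055=0.114 → t=0.199; u2·a0=0.3036·15.055=4.571; a1=2.255 < 4.571 ≤ a1+a2=9.095 → R2 fires; P=4 C=7 G=5 Z=5 D=7
Draw 4: a1=2.255, a2=5.985, a3=7.450, a0=15.690; τ=−ln(0.4492)/15.690=0.051 → t=0.250; u2·a0=0.6930·15.690=10.873; a1+a2=8.240 < 10.873 ≤ a1+…+a3=15.690 → R3 fires; P=5 C=7 G=4 Z=5 D=7
Draw 5: a1=2.255, a2=5.985, a3=5.960, a0=14.200; τ=−ln(0.6150)/14.200=0.034 → t=0.284; u2·a0=0.6475·14.200=9.194; a1+a2=8.240 < 9.194 ≤ a1+…+a3=14.200 → R3 fires; P=6 C=7 G=3 Z=5 D=7
Draw 6: a1=2.255, a2=5.985, a3=4.470, a0=12.710; τ=−ln(0.7724)/12.710=0.020 → t=0.305; u2·a0=0.6645·12.710=8.446; a1+a2=8.240 < 8.446 ≤ a1+…+a3=12.710 → R3 fires; P=7 C=7 G=2 Z=5 D=7
Draw 7: a1=2.255, a2=5.985, a3=2.980, a0=11.220; τ=−ln(0.3114)/11.220=0.104 → t=0.409; u2·a0=0.6417·11.220=7.200; a1=2.255 < 7.200 ≤ a1+a2=8.240 → R2 fires; P=7 C=6 G=3 Z=5 D=7
Draw 8: a1=2.255, a2=5.130, a3=4.470, a0=11.855; τ=−ln(0.2387)/11.855=0.121 → t=0.529; u2·a0=0.6994·11.855=8.291; a1+a2=7.385 < 8.291 ≤ a1+…+a3=11.855 → R3 fires; P=8 C=6 G=2 Z=5 D=7
Draw 9: a1=2.255, a2=5.130, a3=2.980, a0=10.365; τ=−ln(0.4549)/10.365=0.076 → t=0.605; u2·a0=0.8498·10.365=8.808; a1+a2=7.385 < 8.808 ≤ a1+…+a3=10.365 → R3 fires; P=9 C=6 G=1 Z=5 D=7
Draw 10: a1=2.255, a2=5.130, a3=1.490, a0=8.875; τ=−ln(0.1059)/8.875=0.253 → t=0.858; u2·a0=0.8905·8.875=7.903; a1+a2=7.385 < 7.903 ≤ a1+…+a3=8.875 → R3 fires; P=10 C=6 G=0 Z=5 D=7
Draw 11: a1=2.255, a2=5.130, a3=0.000, a0=7.385; τ=−ln(0.9747)/7.385=0.003 → t=0.862; u2·a0=0.5217·7.385=3.853; a1=2.255 < 3.853 ≤ a1+a2=7.385 → R2 fires; P=10 C=5 G=1 Z=5 D=7
Draw 12: a1=2.255, a2=4.275, a3=1.490, a0=8.020; τ=−ln(0.5830)/8.020=0.067 → t=0.929; u2·a0=0.7758·8.020=6.222; a1=2.255 < 6.222 ≤ a1+a2=6.530 → R2 fires; P=10 C=4 G=2 Z=5 D=7
Draw 13: a1=2.255, a2=3.420, a3=2.980, a0=8.655; τ=−ln(0.8917)/8.655=0.013 → t=0.942; u2·a0=0.4628·8.655=4.006; a1=2.255 < 4.006 ≤ a1+a2=5.675 → R2 fires; P=10 C=3 G=3 Z=5 D=7
Draw 14: a1=2.255, a2=2.565, a3=4.470, a0=9.290; τ=−ln(0.5897)/9.290=0.057 → t=0.999 > T=0.98: stop.
C first becomes ≤ 5 when it reaches 5 at the event at t=0.862.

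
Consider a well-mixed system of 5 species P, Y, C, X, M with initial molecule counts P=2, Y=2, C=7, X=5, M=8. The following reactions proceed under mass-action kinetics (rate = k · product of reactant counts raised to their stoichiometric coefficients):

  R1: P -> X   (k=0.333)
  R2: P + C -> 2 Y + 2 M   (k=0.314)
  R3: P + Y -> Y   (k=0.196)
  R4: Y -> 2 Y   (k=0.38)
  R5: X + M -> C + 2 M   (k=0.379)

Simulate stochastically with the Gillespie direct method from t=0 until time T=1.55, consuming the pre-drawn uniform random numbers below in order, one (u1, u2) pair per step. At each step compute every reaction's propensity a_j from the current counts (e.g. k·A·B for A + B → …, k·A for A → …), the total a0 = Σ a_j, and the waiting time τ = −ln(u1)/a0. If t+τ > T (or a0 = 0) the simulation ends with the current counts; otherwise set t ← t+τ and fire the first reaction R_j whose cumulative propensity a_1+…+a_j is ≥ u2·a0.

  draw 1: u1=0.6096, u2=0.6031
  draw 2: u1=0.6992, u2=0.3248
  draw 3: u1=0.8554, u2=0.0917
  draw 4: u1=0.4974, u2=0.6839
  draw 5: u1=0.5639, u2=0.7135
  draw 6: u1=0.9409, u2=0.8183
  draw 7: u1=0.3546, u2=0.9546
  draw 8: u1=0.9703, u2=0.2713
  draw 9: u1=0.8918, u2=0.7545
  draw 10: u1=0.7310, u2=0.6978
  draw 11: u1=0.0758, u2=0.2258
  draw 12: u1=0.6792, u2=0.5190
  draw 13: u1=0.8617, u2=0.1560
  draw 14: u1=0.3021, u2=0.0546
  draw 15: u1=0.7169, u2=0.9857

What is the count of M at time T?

M at T = 17

t=0.000: P=2 Y=2 C=7 X=5 M=8
Draw 1: a1=0.666, a2=4.396, a3=0.784, a4=0.760, a5=15.160, a0=21.766; τ=−ln(0.6096)/21.766=0.023 → t=0.023; u2·a0=0.6031·21.766=13.127; a1+…+a4=6.606 < 13.127 ≤ a1+…+a5=21.766 → R5 fires; P=2 Y=2 C=8 X=4 M=9
Draw 2: a1=0.666, a2=5.024, a3=0.784, a4=0.760, a5=13.644, a0=20.878; τ=−ln(0.6992)/20.878=0.017 → t=0.040; u2·a0=0.3248·20.878=6.781; a1+…+a3=6.474 < 6.781 ≤ a1+…+a4=7.234 → R4 fires; P=2 Y=3 C=8 X=4 M=9
Draw 3: a1=0.666, a2=5.024, a3=1.176, a4=1.140, a5=13.644, a0=21.650; τ=−ln(0.8554)/21.650=0.007 → t=0.047; u2·a0=0.0917·21.650=1.985; a1=0.666 < 1.985 ≤ a1+a2=5.690 → R2 fires; P=1 Y=5 C=7 X=4 M=11
Draw 4: a1=0.333, a2=2.198, a3=0.980, a4=1.900, a5=16.676, a0=22.087; τ=−ln(0.4974)/22.087=0.032 → t=0.079; u2·a0=0.6839·22.087=15.105; a1+…+a4=5.411 < 15.105 ≤ a1+…+a5=22.087 → R5 fires; P=1 Y=5 C=8 X=3 M=12
Draw 5: a1=0.333, a2=2.512, a3=0.980, a4=1.900, a5=13.644, a0=19.369; τ=−ln(0.5639)/19.369=0.030 → t=0.108; u2·a0=0.7135·19.369=13.820; a1+…+a4=5.725 < 13.820 ≤ a1+…+a5=19.369 → R5 fires; P=1 Y=5 C=9 X=2 M=13
Draw 6: a1=0.333, a2=2.826, a3=0.980, a4=1.900, a5=9.854, a0=15.893; τ=−ln(0.9409)/15.893=0.004 → t=0.112; u2·a0=0.8183·15.893=13.005; a1+…+a4=6.039 < 13.005 ≤ a1+…+a5=15.893 → R5 fires; P=1 Y=5 C=10 X=1 M=14
Draw 7: a1=0.333, a2=3.140, a3=0.980, a4=1.900, a5=5.306, a0=11.659; τ=−ln(0.3546)/11.659=0.089 → t=0.201; u2·a0=0.9546·11.659=11.130; a1+…+a4=6.353 < 11.130 ≤ a1+…+a5=11.659 → R5 fires; P=1 Y=5 C=11 X=0 M=15
Draw 8: a1=0.333, a2=3.454, a3=0.980, a4=1.900, a5=0.000, a0=6.667; τ=−ln(0.9703)/6.667=0.005 → t=0.206; u2·a0=0.2713·6.667=1.809; a1=0.333 < 1.809 ≤ a1+a2=3.787 → R2 fires; P=0 Y=7 C=10 X=0 M=17
Draw 9: a1=0.000, a2=0.000, a3=0.000, a4=2.660, a5=0.000, a0=2.660; τ=−ln(0.8918)/2.660=0.043 → t=0.249; u2·a0=0.7545·2.660=2.007; a1+…+a3=0.000 < 2.007 ≤ a1+…+a4=2.660 → R4 fires; P=0 Y=8 C=10 X=0 M=17
Draw 10: a1=0.000, a2=0.000, a3=0.000, a4=3.040, a5=0.000, a0=3.040; τ=−ln(0.7310)/3.040=0.103 → t=0.352; u2·a0=0.6978·3.040=2.121; a1+…+a3=0.000 < 2.121 ≤ a1+…+a4=3.040 → R4 fires; P=0 Y=9 C=10 X=0 M=17
Draw 11: a1=0.000, a2=0.000, a3=0.000, a4=3.420, a5=0.000, a0=3.420; τ=−ln(0.0758)/3.420=0.754 → t=1.106; u2·a0=0.2258·3.420=0.772; a1+…+a3=0.000 < 0.772 ≤ a1+…+a4=3.420 → R4 fires; P=0 Y=10 C=10 X=0 M=17
Draw 12: a1=0.000, a2=0.000, a3=0.000, a4=3.800, a5=0.000, a0=3.800; τ=−ln(0.6792)/3.800=0.102 → t=1.208; u2·a0=0.5190·3.800=1.972; a1+…+a3=0.000 < 1.972 ≤ a1+…+a4=3.800 → R4 fires; P=0 Y=11 C=10 X=0 M=17
Draw 13: a1=0.000, a2=0.000, a3=0.000, a4=4.180, a5=0.000, a0=4.180; τ=−ln(0.8617)/4.180=0.036 → t=1.243; u2·a0=0.1560·4.180=0.652; a1+…+a3=0.000 < 0.652 ≤ a1+…+a4=4.180 → R4 fires; P=0 Y=12 C=10 X=0 M=17
Draw 14: a1=0.000, a2=0.000, a3=0.000, a4=4.560, a5=0.000, a0=4.560; τ=−ln(0.3021)/4.560=0.262 → t=1.506; u2·a0=0.0546·4.560=0.249; a1+…+a3=0.000 < 0.249 ≤ a1+…+a4=4.560 → R4 fires; P=0 Y=13 C=10 X=0 M=17
Draw 15: a1=0.000, a2=0.000, a3=0.000, a4=4.940, a5=0.000, a0=4.940; τ=−ln(0.7169)/4.940=0.067 → t=1.573 > T=1.55: stop.
Read off M at T=1.55: 17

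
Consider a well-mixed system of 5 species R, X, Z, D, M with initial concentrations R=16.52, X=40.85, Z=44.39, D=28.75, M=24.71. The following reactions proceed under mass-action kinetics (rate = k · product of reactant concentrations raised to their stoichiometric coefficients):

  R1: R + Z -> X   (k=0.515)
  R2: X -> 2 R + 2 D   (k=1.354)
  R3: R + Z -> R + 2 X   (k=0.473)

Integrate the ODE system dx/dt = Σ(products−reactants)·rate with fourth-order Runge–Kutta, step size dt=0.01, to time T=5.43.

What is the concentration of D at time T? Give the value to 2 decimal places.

D at T = 241.59

RK4 with dt=0.01: 543 steps to T=5.43. Trajectory (selected grid times):
t=0.00: R=16.52 X=40.85 Z=44.39 D=28.75 M=24.71
t=0.60: R=106.28 X=50.04 Z=0.00 D=141.65 M=24.71
t=1.21: R=162.55 X=21.91 Z=0.00 D=197.91 M=24.71
t=1.81: R=186.92 X=9.72 Z=0.00 D=222.29 M=24.71
t=2.41: R=197.73 X=4.32 Z=0.00 D=233.10 M=24.71
t=3.02: R=202.59 X=1.89 Z=0.00 D=237.95 M=24.71
t=3.62: R=204.69 X=0.84 Z=0.00 D=240.06 M=24.71
t=4.22: R=205.62 X=0.37 Z=0.00 D=240.99 M=24.71
t=4.83: R=206.04 X=0.16 Z=0.00 D=241.41 M=24.71
t=5.43: R=206.22 X=0.07 Z=0.00 D=241.59 M=24.71
Read off D at T=5.43: 241.59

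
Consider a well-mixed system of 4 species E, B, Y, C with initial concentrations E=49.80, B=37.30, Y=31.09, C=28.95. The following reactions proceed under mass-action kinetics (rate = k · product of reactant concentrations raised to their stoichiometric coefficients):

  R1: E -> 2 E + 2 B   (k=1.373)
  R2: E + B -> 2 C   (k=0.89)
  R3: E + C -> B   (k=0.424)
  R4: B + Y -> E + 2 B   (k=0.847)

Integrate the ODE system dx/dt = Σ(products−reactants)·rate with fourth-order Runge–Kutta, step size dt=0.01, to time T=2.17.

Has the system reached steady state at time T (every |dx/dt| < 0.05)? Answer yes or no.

RK4 with dt=0.01: 217 steps to T=2.17. Trajectory (selected grid times):
t=0.00: E=49.80 B=37.30 Y=31.09 C=28.95
t=0.24: E=0.00 B=55.68 Y=0.00 C=94.59
t=0.48: E=0.00 B=55.68 Y=0.00 C=94.59
t=0.72: E=0.00 B=55.68 Y=0.00 C=94.59
t=0.96: E=0.00 B=55.68 Y=0.00 C=94.59
t=1.21: E=0.00 B=55.68 Y=0.00 C=94.59
t=1.45: E=0.00 B=55.68 Y=0.00 C=94.59
t=1.69: E=0.00 B=55.68 Y=0.00 C=94.59
t=1.93: E=0.00 B=55.68 Y=0.00 C=94.59
t=2.17: E=0.00 B=55.68 Y=0.00 C=94.59
Rates at T: R1=0.0000, R2=0.0000, R3=0.0000, R4=0.0000
dx/dt at T (Σ net stoichiometry × rate): E=-0.0000, B=+0.0000, Y=-0.0000, C=+0.0000
Largest |dx/dt| is |+0.0000| (C) < 0.05 → steady.

Steady state at T: yes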